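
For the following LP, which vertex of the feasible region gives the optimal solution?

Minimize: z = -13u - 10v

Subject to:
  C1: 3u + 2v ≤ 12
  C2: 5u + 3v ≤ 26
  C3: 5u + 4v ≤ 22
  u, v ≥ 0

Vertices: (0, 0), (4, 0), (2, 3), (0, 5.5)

Evaluate the objective at each vertex of the feasible region:
  z(0, 0) = 0
  z(4, 0) = -52
  z(2, 3) = -56  ←
  z(0, 5.5) = -55
The minimum is at u = 2, v = 3.

(2, 3)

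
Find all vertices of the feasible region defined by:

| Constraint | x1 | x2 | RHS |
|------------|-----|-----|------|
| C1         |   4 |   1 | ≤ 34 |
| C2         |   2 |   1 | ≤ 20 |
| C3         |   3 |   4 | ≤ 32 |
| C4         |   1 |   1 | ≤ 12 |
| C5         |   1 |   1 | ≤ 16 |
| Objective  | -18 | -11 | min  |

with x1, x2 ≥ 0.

(0, 0), (8.5, 0), (8, 2), (0, 8)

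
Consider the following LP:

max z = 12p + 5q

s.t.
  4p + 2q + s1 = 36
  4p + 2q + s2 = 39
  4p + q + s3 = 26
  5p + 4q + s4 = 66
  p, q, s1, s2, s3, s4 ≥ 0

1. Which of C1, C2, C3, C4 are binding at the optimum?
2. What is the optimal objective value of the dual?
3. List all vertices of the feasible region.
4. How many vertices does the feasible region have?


1. C1, C3
2. 98
3. (0, 0), (6.5, 0), (4, 10), (2, 14), (0, 16.5)
4. 5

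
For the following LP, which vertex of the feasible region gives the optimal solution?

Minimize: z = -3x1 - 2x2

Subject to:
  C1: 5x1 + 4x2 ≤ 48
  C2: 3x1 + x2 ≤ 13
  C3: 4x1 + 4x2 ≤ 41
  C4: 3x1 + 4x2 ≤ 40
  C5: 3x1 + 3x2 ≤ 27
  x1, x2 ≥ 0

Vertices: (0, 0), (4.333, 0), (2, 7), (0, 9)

Evaluate the objective at each vertex of the feasible region:
  z(0, 0) = 0
  z(4.333, 0) = -13
  z(2, 7) = -20  ←
  z(0, 9) = -18
The minimum is at x1 = 2, x2 = 7.

(2, 7)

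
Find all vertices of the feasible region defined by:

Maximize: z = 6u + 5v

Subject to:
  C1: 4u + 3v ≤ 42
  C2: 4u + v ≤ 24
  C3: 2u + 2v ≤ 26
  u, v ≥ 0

(0, 0), (6, 0), (3.75, 9), (3, 10), (0, 13)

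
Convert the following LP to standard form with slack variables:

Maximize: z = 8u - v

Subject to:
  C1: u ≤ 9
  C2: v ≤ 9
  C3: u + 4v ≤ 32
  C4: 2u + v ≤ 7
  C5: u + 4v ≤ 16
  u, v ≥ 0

max z = 8u - v

s.t.
  u + s1 = 9
  v + s2 = 9
  u + 4v + s3 = 32
  2u + v + s4 = 7
  u + 4v + s5 = 16
  u, v, s1, s2, s3, s4, s5 ≥ 0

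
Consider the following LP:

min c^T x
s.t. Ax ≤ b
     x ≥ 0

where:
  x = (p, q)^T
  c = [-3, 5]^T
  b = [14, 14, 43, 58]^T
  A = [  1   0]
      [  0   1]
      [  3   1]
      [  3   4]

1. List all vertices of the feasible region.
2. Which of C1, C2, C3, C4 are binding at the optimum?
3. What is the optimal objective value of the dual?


1. (0, 0), (14, 0), (14, 1), (12.67, 5), (0.6667, 14), (0, 14)
2. C1
3. -42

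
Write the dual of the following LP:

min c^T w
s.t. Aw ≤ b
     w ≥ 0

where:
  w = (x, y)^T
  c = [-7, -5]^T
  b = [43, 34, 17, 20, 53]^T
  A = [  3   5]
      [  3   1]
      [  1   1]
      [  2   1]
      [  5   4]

Primal min cᵀx s.t. Ax ≤ b, x ≥ 0  →  Dual max −bᵀy s.t. Aᵀy ≥ −c, y ≥ 0.

Maximize: z = -43y1 - 34y2 - 17y3 - 20y4 - 53y5

Subject to:
  3y1 + 3y2 + y3 + 2y4 + 5y5 ≥ 7
  5y1 + y2 + y3 + y4 + 4y5 ≥ 5
  y1, y2, y3, y4, y5 ≥ 0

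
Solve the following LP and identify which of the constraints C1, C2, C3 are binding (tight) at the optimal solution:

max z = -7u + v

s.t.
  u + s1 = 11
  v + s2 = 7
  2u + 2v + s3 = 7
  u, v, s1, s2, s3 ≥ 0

At u = 0, v = 3.5, compute slack b - a·x for each constraint:
  C1: 11 − 0 = 11  (slack)
  C2: 7 − 3.5 = 3.5  (slack)
  C3: 7 − 7 = 0  (binding)

Optimal: u = 0, v = 3.5
Binding: C3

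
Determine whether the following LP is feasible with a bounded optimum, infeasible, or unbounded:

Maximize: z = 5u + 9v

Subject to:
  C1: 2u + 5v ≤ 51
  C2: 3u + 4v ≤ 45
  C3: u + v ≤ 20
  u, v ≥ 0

Feasible with a bounded optimal solution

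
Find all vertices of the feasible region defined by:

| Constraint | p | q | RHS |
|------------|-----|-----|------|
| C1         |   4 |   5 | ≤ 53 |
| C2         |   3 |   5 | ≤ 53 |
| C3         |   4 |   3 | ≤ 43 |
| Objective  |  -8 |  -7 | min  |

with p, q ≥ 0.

(0, 0), (10.75, 0), (7, 5), (0, 10.6)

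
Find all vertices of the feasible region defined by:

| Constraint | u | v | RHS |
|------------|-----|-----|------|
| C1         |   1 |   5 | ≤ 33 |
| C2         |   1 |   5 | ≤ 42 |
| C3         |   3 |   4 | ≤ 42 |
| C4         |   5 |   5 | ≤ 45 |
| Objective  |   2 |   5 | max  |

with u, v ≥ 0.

(0, 0), (9, 0), (3, 6), (0, 6.6)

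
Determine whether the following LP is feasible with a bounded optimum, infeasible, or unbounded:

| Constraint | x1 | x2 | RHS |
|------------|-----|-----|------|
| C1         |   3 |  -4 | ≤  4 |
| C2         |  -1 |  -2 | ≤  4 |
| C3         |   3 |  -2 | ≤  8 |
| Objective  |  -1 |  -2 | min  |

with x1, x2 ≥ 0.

Unbounded (objective can decrease without bound)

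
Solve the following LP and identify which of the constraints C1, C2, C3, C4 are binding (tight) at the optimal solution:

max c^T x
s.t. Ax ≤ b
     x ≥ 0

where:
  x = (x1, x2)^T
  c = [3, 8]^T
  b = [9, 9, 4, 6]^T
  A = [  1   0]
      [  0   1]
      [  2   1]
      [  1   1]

At x1 = 0, x2 = 4, compute slack b - a·x for each constraint:
  C1: 9 − 0 = 9  (slack)
  C2: 9 − 4 = 5  (slack)
  C3: 4 − 4 = 0  (binding)
  C4: 6 − 4 = 2  (slack)

Optimal: x1 = 0, x2 = 4
Binding: C3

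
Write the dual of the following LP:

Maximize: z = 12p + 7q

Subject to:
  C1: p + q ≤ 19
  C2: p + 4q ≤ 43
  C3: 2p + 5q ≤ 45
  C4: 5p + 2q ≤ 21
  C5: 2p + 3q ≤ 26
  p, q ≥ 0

Primal max cᵀx s.t. Ax ≤ b, x ≥ 0  →  Dual min bᵀy s.t. Aᵀy ≥ c, y ≥ 0.

Minimize: z = 19y1 + 43y2 + 45y3 + 21y4 + 26y5

Subject to:
  y1 + y2 + 2y3 + 5y4 + 2y5 ≥ 12
  y1 + 4y2 + 5y3 + 2y4 + 3y5 ≥ 7
  y1, y2, y3, y4, y5 ≥ 0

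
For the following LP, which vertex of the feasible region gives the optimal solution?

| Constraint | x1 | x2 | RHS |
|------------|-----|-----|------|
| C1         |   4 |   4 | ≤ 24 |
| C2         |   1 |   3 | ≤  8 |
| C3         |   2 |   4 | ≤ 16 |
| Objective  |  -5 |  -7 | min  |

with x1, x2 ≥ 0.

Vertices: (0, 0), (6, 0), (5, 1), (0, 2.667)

Evaluate the objective at each vertex of the feasible region:
  z(0, 0) = 0
  z(6, 0) = -30
  z(5, 1) = -32  ←
  z(0, 2.667) = -18.67
The minimum is at x1 = 5, x2 = 1.

(5, 1)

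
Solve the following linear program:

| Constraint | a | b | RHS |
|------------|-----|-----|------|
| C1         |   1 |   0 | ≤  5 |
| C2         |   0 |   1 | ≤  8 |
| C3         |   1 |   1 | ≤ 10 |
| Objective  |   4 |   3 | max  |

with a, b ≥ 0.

Evaluate the objective at each vertex of the feasible region:
  z(0, 0) = 0
  z(5, 0) = 20
  z(5, 5) = 35  ←
  z(2, 8) = 32
  z(0, 8) = 24
The maximum is at a = 5, b = 5.

a = 5, b = 5, z = 35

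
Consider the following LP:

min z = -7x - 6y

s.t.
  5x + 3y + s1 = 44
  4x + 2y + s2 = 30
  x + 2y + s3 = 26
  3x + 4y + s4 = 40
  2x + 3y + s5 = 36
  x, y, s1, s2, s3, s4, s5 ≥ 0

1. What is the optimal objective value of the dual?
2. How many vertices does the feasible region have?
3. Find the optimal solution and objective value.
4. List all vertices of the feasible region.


1. -70
2. 4
3. x = 4, y = 7, z = -70
4. (0, 0), (7.5, 0), (4, 7), (0, 10)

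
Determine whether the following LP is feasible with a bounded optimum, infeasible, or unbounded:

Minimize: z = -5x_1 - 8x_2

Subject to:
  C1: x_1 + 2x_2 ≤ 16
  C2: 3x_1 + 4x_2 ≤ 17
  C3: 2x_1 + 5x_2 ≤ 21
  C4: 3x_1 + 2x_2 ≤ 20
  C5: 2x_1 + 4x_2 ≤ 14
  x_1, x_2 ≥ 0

Feasible with a bounded optimal solution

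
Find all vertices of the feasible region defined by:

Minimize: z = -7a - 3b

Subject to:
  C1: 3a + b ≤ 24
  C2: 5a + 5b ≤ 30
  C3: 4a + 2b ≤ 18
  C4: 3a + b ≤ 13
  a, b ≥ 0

(0, 0), (4.333, 0), (4, 1), (3, 3), (0, 6)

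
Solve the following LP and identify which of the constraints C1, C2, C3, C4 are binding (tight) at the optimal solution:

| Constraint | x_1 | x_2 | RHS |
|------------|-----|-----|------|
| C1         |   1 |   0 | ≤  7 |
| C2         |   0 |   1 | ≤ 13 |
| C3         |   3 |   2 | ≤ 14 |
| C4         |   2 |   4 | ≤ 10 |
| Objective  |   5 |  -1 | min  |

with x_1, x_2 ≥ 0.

At x_1 = 0, x_2 = 2.5, compute slack b - a·x for each constraint:
  C1: 7 − 0 = 7  (slack)
  C2: 13 − 2.5 = 10.5  (slack)
  C3: 14 − 5 = 9  (slack)
  C4: 10 − 10 = 0  (binding)

Optimal: x_1 = 0, x_2 = 2.5
Binding: C4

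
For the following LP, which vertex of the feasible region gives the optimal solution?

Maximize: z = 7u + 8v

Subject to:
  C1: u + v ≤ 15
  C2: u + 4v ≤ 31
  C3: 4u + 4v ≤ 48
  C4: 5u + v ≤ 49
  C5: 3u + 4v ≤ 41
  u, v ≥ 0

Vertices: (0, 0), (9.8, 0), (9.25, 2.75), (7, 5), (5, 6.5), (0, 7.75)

Evaluate the objective at each vertex of the feasible region:
  z(0, 0) = 0
  z(9.8, 0) = 68.6
  z(9.25, 2.75) = 86.75
  z(7, 5) = 89  ←
  z(5, 6.5) = 87
  z(0, 7.75) = 62
The maximum is at u = 7, v = 5.

(7, 5)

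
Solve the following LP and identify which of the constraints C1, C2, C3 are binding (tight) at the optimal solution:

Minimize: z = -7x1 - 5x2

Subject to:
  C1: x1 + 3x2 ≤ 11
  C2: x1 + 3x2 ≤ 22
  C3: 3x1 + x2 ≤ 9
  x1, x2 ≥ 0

At x1 = 2, x2 = 3, compute slack b - a·x for each constraint:
  C1: 11 − 11 = 0  (binding)
  C2: 22 − 11 = 11  (slack)
  C3: 9 − 9 = 0  (binding)

Optimal: x1 = 2, x2 = 3
Binding: C1, C3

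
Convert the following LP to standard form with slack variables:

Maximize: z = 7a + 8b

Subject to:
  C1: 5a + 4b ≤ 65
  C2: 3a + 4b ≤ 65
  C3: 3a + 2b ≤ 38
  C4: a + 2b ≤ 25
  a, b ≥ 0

max z = 7a + 8b

s.t.
  5a + 4b + s1 = 65
  3a + 4b + s2 = 65
  3a + 2b + s3 = 38
  a + 2b + s4 = 25
  a, b, s1, s2, s3, s4 ≥ 0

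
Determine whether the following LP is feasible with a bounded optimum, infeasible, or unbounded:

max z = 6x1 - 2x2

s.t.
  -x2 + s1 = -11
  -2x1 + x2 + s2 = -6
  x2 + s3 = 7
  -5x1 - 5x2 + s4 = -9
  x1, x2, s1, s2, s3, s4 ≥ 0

Infeasible (no feasible solution exists)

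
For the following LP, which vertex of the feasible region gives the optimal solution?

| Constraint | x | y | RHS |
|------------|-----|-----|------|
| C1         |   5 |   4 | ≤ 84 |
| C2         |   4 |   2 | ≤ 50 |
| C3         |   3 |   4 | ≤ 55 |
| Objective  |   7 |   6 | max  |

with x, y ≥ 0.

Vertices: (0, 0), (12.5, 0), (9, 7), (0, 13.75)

Evaluate the objective at each vertex of the feasible region:
  z(0, 0) = 0
  z(12.5, 0) = 87.5
  z(9, 7) = 105  ←
  z(0, 13.75) = 82.5
The maximum is at x = 9, y = 7.

(9, 7)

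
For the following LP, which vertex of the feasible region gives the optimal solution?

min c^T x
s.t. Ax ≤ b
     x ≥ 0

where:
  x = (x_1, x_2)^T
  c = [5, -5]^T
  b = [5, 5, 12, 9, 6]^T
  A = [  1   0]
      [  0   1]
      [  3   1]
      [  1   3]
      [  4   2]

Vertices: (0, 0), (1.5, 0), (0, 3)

Evaluate the objective at each vertex of the feasible region:
  z(0, 0) = 0
  z(1.5, 0) = 7.5
  z(0, 3) = -15  ←
The minimum is at x_1 = 0, x_2 = 3.

(0, 3)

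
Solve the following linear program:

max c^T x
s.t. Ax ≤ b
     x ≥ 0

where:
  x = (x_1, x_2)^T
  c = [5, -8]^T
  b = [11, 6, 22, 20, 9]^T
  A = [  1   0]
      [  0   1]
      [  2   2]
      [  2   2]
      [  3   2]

Evaluate the objective at each vertex of the feasible region:
  z(0, 0) = 0
  z(3, 0) = 15  ←
  z(0, 4.5) = -36
The maximum is at x_1 = 3, x_2 = 0.

x_1 = 3, x_2 = 0, z = 15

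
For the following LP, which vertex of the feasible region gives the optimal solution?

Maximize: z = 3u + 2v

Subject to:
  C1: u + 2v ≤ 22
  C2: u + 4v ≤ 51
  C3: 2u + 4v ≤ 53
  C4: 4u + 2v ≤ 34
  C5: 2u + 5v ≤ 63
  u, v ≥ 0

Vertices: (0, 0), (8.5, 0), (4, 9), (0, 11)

Evaluate the objective at each vertex of the feasible region:
  z(0, 0) = 0
  z(8.5, 0) = 25.5
  z(4, 9) = 30  ←
  z(0, 11) = 22
The maximum is at u = 4, v = 9.

(4, 9)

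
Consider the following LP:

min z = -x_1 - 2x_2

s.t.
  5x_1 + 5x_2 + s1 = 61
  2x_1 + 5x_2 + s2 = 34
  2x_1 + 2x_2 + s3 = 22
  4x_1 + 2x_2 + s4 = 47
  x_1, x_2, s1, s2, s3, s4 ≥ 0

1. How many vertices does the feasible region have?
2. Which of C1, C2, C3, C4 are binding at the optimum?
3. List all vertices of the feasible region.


1. 4
2. C2, C3
3. (0, 0), (11, 0), (7, 4), (0, 6.8)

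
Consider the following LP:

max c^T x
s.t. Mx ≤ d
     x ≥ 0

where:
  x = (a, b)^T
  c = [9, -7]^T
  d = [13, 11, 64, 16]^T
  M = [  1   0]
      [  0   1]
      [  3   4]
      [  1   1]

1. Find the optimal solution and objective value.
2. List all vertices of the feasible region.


1. a = 13, b = 0, z = 117
2. (0, 0), (13, 0), (13, 3), (5, 11), (0, 11)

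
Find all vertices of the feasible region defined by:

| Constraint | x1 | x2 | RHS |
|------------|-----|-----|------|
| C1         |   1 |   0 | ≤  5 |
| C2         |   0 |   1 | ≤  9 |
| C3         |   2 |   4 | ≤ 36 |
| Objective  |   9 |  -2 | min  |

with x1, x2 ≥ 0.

(0, 0), (5, 0), (5, 6.5), (0, 9)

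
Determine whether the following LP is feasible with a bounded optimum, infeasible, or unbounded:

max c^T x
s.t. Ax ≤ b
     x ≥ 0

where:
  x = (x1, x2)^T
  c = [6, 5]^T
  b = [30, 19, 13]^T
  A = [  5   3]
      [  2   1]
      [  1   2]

Feasible with a bounded optimal solution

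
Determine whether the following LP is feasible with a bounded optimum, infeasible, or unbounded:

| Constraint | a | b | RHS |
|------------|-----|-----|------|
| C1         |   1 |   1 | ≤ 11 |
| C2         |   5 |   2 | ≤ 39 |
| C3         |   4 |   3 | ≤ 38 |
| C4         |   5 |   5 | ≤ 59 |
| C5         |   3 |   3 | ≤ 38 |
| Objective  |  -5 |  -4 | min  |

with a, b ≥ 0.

Feasible with a bounded optimal solution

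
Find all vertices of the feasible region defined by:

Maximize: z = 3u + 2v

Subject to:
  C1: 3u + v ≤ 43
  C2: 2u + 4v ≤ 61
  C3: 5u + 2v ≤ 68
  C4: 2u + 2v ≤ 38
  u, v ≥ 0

(0, 0), (13.6, 0), (10, 9), (7.5, 11.5), (0, 15.25)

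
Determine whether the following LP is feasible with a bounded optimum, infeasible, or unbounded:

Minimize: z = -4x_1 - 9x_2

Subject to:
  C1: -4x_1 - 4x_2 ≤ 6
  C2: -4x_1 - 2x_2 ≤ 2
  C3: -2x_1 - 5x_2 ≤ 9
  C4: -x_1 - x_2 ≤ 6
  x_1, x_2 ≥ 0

Unbounded (objective can decrease without bound)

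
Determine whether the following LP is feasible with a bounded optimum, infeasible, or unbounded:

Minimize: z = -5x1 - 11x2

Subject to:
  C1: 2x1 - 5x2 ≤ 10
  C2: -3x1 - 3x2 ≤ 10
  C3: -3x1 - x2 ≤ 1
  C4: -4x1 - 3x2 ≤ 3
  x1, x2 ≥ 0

Unbounded (objective can decrease without bound)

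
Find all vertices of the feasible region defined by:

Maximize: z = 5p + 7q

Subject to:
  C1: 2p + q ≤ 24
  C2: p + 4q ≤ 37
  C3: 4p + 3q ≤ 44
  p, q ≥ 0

(0, 0), (11, 0), (5, 8), (0, 9.25)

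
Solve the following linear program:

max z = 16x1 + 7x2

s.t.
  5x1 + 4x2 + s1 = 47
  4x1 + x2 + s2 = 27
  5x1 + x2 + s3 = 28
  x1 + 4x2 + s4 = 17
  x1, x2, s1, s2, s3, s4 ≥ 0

Evaluate the objective at each vertex of the feasible region:
  z(0, 0) = 0
  z(5.6, 0) = 89.6
  z(5, 3) = 101  ←
  z(0, 4.25) = 29.75
The maximum is at x1 = 5, x2 = 3.

x1 = 5, x2 = 3, z = 101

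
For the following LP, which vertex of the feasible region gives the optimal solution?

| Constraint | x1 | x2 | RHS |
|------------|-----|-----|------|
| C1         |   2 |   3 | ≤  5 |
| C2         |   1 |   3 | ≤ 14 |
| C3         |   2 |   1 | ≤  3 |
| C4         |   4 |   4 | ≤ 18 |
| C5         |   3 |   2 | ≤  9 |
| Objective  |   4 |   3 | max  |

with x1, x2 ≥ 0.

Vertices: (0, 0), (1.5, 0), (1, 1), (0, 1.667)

Evaluate the objective at each vertex of the feasible region:
  z(0, 0) = 0
  z(1.5, 0) = 6
  z(1, 1) = 7  ←
  z(0, 1.667) = 5
The maximum is at x1 = 1, x2 = 1.

(1, 1)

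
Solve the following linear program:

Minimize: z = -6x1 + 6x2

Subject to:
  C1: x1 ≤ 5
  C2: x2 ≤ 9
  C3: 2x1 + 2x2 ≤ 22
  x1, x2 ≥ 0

Evaluate the objective at each vertex of the feasible region:
  z(0, 0) = 0
  z(5, 0) = -30  ←
  z(5, 6) = 6
  z(2, 9) = 42
  z(0, 9) = 54
The minimum is at x1 = 5, x2 = 0.

x1 = 5, x2 = 0, z = -30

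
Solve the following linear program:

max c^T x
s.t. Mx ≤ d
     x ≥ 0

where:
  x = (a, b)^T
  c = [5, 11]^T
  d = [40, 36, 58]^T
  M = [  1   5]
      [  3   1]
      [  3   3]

Evaluate the objective at each vertex of the feasible region:
  z(0, 0) = 0
  z(12, 0) = 60
  z(10, 6) = 116  ←
  z(0, 8) = 88
The maximum is at a = 10, b = 6.

a = 10, b = 6, z = 116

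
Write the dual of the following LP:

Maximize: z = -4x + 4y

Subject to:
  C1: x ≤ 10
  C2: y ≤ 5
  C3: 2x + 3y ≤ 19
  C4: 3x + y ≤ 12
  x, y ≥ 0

Primal max cᵀx s.t. Ax ≤ b, x ≥ 0  →  Dual min bᵀy s.t. Aᵀy ≥ c, y ≥ 0.

Minimize: z = 10y1 + 5y2 + 19y3 + 12y4

Subject to:
  y1 + 2y3 + 3y4 ≥ -4
  y2 + 3y3 + y4 ≥ 4
  y1, y2, y3, y4 ≥ 0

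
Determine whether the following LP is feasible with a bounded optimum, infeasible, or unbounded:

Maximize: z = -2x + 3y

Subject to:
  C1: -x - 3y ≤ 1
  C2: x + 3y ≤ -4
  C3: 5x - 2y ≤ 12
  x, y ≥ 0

Infeasible (no feasible solution exists)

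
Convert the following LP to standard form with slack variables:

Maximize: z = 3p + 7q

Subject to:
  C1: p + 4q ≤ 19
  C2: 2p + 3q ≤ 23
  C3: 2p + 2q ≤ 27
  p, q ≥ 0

max z = 3p + 7q

s.t.
  p + 4q + s1 = 19
  2p + 3q + s2 = 23
  2p + 2q + s3 = 27
  p, q, s1, s2, s3 ≥ 0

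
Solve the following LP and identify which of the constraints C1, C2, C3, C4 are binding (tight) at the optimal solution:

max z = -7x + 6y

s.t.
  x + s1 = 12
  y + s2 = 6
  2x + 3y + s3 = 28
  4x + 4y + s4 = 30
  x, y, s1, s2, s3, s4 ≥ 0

At x = 0, y = 6, compute slack b - a·x for each constraint:
  C1: 12 − 0 = 12  (slack)
  C2: 6 − 6 = 0  (binding)
  C3: 28 − 18 = 10  (slack)
  C4: 30 − 24 = 6  (slack)

Optimal: x = 0, y = 6
Binding: C2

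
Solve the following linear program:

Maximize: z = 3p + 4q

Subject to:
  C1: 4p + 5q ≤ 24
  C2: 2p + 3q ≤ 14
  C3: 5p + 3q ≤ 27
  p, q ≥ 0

Evaluate the objective at each vertex of the feasible region:
  z(0, 0) = 0
  z(5.4, 0) = 16.2
  z(4.846, 0.9231) = 18.23
  z(1, 4) = 19  ←
  z(0, 4.667) = 18.67
The maximum is at p = 1, q = 4.

p = 1, q = 4, z = 19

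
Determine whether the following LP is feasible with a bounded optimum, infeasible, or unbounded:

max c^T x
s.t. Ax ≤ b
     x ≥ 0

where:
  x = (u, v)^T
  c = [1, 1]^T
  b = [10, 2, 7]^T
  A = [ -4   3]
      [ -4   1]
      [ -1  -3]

Unbounded (objective can increase without bound)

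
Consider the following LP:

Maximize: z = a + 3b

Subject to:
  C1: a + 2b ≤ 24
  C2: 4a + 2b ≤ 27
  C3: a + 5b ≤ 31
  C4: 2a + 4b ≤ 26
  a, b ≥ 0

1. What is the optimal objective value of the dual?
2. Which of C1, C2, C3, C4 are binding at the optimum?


1. 19
2. C3, C4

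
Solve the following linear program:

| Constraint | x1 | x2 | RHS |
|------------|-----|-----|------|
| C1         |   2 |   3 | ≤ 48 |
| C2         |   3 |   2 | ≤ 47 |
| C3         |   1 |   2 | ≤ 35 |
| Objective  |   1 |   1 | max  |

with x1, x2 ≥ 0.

Evaluate the objective at each vertex of the feasible region:
  z(0, 0) = 0
  z(15.67, 0) = 15.67
  z(9, 10) = 19  ←
  z(0, 16) = 16
The maximum is at x1 = 9, x2 = 10.

x1 = 9, x2 = 10, z = 19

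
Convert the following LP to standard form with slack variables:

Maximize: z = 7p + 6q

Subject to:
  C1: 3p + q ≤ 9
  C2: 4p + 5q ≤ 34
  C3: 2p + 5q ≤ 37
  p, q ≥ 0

max z = 7p + 6q

s.t.
  3p + q + s1 = 9
  4p + 5q + s2 = 34
  2p + 5q + s3 = 37
  p, q, s1, s2, s3 ≥ 0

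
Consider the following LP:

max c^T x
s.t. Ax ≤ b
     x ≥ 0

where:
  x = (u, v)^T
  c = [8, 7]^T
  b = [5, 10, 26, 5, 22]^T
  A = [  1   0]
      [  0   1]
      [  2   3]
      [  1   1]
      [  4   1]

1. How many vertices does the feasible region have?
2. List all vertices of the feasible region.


1. 3
2. (0, 0), (5, 0), (0, 5)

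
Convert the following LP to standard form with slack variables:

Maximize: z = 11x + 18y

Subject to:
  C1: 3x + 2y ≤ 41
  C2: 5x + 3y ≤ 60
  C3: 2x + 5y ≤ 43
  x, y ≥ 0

max z = 11x + 18y

s.t.
  3x + 2y + s1 = 41
  5x + 3y + s2 = 60
  2x + 5y + s3 = 43
  x, y, s1, s2, s3 ≥ 0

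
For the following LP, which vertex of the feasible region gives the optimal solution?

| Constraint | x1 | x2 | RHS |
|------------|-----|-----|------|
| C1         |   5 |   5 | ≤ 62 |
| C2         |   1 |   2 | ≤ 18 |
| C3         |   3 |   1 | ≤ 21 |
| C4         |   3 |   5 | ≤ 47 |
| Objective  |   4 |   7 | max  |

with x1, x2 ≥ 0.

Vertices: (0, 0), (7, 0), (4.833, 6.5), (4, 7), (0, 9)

Evaluate the objective at each vertex of the feasible region:
  z(0, 0) = 0
  z(7, 0) = 28
  z(4.833, 6.5) = 64.83
  z(4, 7) = 65  ←
  z(0, 9) = 63
The maximum is at x1 = 4, x2 = 7.

(4, 7)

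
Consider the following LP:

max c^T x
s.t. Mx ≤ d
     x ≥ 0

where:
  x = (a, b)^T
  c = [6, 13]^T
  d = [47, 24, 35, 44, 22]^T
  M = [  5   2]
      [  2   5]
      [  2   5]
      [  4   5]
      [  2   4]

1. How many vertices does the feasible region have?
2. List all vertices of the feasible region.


1. 5
2. (0, 0), (9.4, 0), (9, 1), (7, 2), (0, 4.8)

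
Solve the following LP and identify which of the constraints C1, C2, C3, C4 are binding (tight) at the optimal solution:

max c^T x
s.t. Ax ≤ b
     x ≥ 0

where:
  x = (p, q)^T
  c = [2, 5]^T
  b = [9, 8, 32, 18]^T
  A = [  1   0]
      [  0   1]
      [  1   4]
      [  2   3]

At p = 0, q = 6, compute slack b - a·x for each constraint:
  C1: 9 − 0 = 9  (slack)
  C2: 8 − 6 = 2  (slack)
  C3: 32 − 24 = 8  (slack)
  C4: 18 − 18 = 0  (binding)

Optimal: p = 0, q = 6
Binding: C4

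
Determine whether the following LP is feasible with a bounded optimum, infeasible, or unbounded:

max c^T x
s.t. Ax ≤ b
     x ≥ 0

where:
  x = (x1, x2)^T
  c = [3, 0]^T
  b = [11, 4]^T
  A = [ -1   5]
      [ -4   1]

Unbounded (objective can increase without bound)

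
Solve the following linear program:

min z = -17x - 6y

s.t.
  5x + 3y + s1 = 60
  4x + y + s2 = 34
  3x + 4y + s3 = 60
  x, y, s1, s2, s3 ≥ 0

Evaluate the objective at each vertex of the feasible region:
  z(0, 0) = 0
  z(8.5, 0) = -144.5
  z(6, 10) = -162  ←
  z(5.455, 10.91) = -158.2
  z(0, 15) = -90
The minimum is at x = 6, y = 10.

x = 6, y = 10, z = -162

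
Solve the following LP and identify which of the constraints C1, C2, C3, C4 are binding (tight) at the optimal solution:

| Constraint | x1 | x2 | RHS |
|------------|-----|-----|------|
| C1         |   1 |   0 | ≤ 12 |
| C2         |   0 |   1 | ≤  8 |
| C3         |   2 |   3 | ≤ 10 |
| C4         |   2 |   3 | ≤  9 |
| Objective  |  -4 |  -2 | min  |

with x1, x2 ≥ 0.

At x1 = 4.5, x2 = 0, compute slack b - a·x for each constraint:
  C1: 12 − 4.5 = 7.5  (slack)
  C2: 8 − 0 = 8  (slack)
  C3: 10 − 9 = 1  (slack)
  C4: 9 − 9 = 0  (binding)

Optimal: x1 = 4.5, x2 = 0
Binding: C4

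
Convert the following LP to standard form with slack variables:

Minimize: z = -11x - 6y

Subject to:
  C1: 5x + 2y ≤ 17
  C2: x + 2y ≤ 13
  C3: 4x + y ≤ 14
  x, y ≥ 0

min z = -11x - 6y

s.t.
  5x + 2y + s1 = 17
  x + 2y + s2 = 13
  4x + y + s3 = 14
  x, y, s1, s2, s3 ≥ 0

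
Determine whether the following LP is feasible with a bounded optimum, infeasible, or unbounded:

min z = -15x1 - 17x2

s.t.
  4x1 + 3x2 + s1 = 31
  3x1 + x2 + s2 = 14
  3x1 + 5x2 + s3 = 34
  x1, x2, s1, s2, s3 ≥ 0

Feasible with a bounded optimal solution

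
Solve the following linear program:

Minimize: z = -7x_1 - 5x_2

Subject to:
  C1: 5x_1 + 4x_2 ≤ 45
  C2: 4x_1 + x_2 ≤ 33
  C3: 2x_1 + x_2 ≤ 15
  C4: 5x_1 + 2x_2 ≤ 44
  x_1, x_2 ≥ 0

Evaluate the objective at each vertex of the feasible region:
  z(0, 0) = 0
  z(7.5, 0) = -52.5
  z(5, 5) = -60  ←
  z(0, 11.25) = -56.25
The minimum is at x_1 = 5, x_2 = 5.

x_1 = 5, x_2 = 5, z = -60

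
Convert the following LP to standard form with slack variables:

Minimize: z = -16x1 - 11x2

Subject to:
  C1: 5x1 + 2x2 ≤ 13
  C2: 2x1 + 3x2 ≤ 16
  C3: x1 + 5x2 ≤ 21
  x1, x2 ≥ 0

min z = -16x1 - 11x2

s.t.
  5x1 + 2x2 + s1 = 13
  2x1 + 3x2 + s2 = 16
  x1 + 5x2 + s3 = 21
  x1, x2, s1, s2, s3 ≥ 0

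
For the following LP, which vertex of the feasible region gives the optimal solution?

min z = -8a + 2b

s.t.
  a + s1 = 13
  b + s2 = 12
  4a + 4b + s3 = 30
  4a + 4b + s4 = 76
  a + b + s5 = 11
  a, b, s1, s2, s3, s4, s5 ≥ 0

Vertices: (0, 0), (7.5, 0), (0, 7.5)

Evaluate the objective at each vertex of the feasible region:
  z(0, 0) = 0
  z(7.5, 0) = -60  ←
  z(0, 7.5) = 15
The minimum is at a = 7.5, b = 0.

(7.5, 0)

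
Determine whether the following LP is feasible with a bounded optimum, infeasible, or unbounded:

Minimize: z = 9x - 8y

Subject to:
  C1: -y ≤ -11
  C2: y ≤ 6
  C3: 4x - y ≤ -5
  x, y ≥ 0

Infeasible (no feasible solution exists)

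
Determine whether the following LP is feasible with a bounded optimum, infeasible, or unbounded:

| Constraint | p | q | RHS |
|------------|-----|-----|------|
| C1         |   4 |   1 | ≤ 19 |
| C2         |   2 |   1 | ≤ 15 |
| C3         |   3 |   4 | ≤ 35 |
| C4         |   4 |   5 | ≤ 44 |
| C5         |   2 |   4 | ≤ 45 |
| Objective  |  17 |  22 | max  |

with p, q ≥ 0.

Feasible with a bounded optimal solution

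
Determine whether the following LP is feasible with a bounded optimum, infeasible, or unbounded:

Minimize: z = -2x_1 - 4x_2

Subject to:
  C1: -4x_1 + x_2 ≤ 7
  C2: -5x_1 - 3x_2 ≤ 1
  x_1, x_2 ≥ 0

Unbounded (objective can decrease without bound)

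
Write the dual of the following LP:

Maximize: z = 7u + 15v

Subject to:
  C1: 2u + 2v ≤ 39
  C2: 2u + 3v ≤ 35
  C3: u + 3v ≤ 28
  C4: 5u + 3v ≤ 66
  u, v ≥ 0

Primal max cᵀx s.t. Ax ≤ b, x ≥ 0  →  Dual min bᵀy s.t. Aᵀy ≥ c, y ≥ 0.

Minimize: z = 39y1 + 35y2 + 28y3 + 66y4

Subject to:
  2y1 + 2y2 + y3 + 5y4 ≥ 7
  2y1 + 3y2 + 3y3 + 3y4 ≥ 15
  y1, y2, y3, y4 ≥ 0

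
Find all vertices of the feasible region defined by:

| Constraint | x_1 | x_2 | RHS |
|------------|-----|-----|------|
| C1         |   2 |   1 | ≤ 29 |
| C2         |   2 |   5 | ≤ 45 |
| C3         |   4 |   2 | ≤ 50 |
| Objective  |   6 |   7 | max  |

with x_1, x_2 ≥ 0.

(0, 0), (12.5, 0), (10, 5), (0, 9)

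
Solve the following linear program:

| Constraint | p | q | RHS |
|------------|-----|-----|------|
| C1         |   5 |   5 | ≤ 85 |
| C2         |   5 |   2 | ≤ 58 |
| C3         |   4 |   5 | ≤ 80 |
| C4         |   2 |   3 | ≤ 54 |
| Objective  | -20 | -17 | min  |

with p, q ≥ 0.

Evaluate the objective at each vertex of the feasible region:
  z(0, 0) = 0
  z(11.6, 0) = -232
  z(8, 9) = -313  ←
  z(5, 12) = -304
  z(0, 16) = -272
The minimum is at p = 8, q = 9.

p = 8, q = 9, z = -313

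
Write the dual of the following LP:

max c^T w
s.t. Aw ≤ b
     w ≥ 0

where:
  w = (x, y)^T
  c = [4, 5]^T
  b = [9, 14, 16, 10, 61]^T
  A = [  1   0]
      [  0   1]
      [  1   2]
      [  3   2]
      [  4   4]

Primal max cᵀx s.t. Ax ≤ b, x ≥ 0  →  Dual min bᵀy s.t. Aᵀy ≥ c, y ≥ 0.

Minimize: z = 9y1 + 14y2 + 16y3 + 10y4 + 61y5

Subject to:
  y1 + y3 + 3y4 + 4y5 ≥ 4
  y2 + 2y3 + 2y4 + 4y5 ≥ 5
  y1, y2, y3, y4, y5 ≥ 0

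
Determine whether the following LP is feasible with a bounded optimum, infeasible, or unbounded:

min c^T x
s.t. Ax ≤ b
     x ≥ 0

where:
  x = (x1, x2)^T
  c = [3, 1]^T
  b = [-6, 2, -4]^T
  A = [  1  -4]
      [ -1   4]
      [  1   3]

Infeasible (no feasible solution exists)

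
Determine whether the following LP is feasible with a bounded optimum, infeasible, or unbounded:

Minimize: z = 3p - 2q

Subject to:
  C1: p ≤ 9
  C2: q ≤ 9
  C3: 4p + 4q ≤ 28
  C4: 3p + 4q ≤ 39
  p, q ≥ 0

Feasible with a bounded optimal solution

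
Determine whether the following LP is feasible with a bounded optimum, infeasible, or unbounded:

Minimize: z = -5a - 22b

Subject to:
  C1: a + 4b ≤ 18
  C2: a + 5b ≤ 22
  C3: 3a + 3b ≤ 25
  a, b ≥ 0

Feasible with a bounded optimal solution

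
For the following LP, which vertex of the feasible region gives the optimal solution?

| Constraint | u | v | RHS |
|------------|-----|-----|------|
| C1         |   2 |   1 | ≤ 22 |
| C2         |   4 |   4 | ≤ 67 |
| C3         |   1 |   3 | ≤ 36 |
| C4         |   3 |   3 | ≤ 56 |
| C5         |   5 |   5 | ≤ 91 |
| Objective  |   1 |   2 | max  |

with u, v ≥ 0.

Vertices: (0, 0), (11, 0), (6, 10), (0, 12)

Evaluate the objective at each vertex of the feasible region:
  z(0, 0) = 0
  z(11, 0) = 11
  z(6, 10) = 26  ←
  z(0, 12) = 24
The maximum is at u = 6, v = 10.

(6, 10)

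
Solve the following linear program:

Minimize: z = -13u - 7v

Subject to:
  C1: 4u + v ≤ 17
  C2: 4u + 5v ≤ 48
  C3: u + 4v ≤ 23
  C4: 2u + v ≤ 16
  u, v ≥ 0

Evaluate the objective at each vertex of the feasible region:
  z(0, 0) = 0
  z(4.25, 0) = -55.25
  z(3, 5) = -74  ←
  z(0, 5.75) = -40.25
The minimum is at u = 3, v = 5.

u = 3, v = 5, z = -74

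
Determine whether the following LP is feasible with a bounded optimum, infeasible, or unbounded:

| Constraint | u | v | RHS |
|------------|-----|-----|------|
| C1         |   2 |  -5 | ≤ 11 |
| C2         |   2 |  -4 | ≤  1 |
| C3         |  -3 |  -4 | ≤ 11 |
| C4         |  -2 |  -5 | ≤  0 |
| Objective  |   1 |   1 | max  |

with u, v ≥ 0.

Unbounded (objective can increase without bound)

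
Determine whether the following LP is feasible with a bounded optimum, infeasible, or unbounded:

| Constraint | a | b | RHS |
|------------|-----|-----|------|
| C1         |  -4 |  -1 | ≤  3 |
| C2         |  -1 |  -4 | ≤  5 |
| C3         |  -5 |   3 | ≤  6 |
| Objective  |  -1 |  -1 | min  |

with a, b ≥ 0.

Unbounded (objective can decrease without bound)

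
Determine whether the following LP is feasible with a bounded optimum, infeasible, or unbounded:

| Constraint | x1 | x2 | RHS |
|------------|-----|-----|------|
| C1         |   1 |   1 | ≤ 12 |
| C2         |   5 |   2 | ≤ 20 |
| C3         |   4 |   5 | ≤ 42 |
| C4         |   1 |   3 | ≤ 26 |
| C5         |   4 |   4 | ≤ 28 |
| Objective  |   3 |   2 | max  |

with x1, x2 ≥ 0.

Feasible with a bounded optimal solution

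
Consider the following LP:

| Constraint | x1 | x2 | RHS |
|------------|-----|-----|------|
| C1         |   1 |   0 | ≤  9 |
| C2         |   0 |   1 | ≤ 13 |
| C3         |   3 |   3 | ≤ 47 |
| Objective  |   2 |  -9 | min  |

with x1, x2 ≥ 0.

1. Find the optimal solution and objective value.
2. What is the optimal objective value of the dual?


1. x1 = 0, x2 = 13, z = -117
2. -117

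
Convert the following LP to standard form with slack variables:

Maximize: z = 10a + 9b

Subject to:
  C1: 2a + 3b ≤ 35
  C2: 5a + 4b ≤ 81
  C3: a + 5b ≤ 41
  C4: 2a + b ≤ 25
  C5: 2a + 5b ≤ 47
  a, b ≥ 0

max z = 10a + 9b

s.t.
  2a + 3b + s1 = 35
  5a + 4b + s2 = 81
  a + 5b + s3 = 41
  2a + b + s4 = 25
  2a + 5b + s5 = 47
  a, b, s1, s2, s3, s4, s5 ≥ 0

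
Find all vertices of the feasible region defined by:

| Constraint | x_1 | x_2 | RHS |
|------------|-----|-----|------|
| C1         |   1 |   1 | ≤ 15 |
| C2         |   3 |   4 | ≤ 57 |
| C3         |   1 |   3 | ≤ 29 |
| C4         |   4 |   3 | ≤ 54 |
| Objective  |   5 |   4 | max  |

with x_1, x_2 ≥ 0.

(0, 0), (13.5, 0), (9, 6), (8, 7), (0, 9.667)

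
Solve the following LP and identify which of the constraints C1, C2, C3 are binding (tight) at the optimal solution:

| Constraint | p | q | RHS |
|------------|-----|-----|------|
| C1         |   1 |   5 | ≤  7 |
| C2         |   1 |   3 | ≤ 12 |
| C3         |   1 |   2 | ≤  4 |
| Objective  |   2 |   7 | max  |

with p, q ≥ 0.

At p = 2, q = 1, compute slack b - a·x for each constraint:
  C1: 7 − 7 = 0  (binding)
  C2: 12 − 5 = 7  (slack)
  C3: 4 − 4 = 0  (binding)

Optimal: p = 2, q = 1
Binding: C1, C3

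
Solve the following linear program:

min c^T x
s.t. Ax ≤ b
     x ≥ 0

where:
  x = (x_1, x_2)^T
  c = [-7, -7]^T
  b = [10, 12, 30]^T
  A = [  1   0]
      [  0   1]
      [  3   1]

Evaluate the objective at each vertex of the feasible region:
  z(0, 0) = 0
  z(10, 0) = -70
  z(6, 12) = -126  ←
  z(0, 12) = -84
The minimum is at x_1 = 6, x_2 = 12.

x_1 = 6, x_2 = 12, z = -126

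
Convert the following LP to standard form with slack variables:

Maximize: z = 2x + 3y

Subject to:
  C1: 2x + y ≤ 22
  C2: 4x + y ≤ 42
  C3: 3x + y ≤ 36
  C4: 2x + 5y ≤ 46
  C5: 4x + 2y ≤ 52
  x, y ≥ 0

max z = 2x + 3y

s.t.
  2x + y + s1 = 22
  4x + y + s2 = 42
  3x + y + s3 = 36
  2x + 5y + s4 = 46
  4x + 2y + s5 = 52
  x, y, s1, s2, s3, s4, s5 ≥ 0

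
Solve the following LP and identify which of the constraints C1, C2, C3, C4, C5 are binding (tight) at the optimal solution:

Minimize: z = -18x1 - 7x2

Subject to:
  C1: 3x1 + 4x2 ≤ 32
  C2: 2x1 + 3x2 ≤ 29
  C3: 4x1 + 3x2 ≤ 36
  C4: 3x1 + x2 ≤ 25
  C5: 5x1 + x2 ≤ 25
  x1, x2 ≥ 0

At x1 = 4, x2 = 5, compute slack b - a·x for each constraint:
  C1: 32 − 32 = 0  (binding)
  C2: 29 − 23 = 6  (slack)
  C3: 36 − 31 = 5  (slack)
  C4: 25 − 17 = 8  (slack)
  C5: 25 − 25 = 0  (binding)

Optimal: x1 = 4, x2 = 5
Binding: C1, C5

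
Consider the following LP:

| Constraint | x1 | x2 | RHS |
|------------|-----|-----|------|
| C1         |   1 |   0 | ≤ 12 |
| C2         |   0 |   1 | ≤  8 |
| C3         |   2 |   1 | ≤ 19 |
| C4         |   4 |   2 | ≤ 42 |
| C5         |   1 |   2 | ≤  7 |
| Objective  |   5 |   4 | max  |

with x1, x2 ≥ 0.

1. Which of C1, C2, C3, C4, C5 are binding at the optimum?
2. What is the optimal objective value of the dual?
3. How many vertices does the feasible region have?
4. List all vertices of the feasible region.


1. C5
2. 35
3. 3
4. (0, 0), (7, 0), (0, 3.5)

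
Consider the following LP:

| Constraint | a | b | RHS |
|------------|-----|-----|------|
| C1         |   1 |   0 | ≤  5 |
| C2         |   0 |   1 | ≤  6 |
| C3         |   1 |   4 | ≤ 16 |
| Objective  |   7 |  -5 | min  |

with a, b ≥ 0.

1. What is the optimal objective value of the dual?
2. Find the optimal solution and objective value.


1. -20
2. a = 0, b = 4, z = -20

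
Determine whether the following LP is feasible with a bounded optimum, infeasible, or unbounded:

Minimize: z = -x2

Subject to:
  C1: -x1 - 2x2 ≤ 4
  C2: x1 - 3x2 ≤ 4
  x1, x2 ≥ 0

Unbounded (objective can decrease without bound)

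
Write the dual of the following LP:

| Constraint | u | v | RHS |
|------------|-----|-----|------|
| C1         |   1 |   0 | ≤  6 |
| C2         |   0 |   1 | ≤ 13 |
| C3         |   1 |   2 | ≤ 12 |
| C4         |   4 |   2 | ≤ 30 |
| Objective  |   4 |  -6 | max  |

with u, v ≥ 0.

Primal max cᵀx s.t. Ax ≤ b, x ≥ 0  →  Dual min bᵀy s.t. Aᵀy ≥ c, y ≥ 0.

Minimize: z = 6y1 + 13y2 + 12y3 + 30y4

Subject to:
  y1 + y3 + 4y4 ≥ 4
  y2 + 2y3 + 2y4 ≥ -6
  y1, y2, y3, y4 ≥ 0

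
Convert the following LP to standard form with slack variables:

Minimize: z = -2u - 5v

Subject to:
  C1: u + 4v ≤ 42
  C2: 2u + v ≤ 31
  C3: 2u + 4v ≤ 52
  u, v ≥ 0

min z = -2u - 5v

s.t.
  u + 4v + s1 = 42
  2u + v + s2 = 31
  2u + 4v + s3 = 52
  u, v, s1, s2, s3 ≥ 0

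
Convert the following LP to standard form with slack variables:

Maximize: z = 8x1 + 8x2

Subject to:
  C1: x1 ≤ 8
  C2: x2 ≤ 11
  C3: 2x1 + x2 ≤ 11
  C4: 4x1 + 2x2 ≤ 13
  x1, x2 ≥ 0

max z = 8x1 + 8x2

s.t.
  x1 + s1 = 8
  x2 + s2 = 11
  2x1 + x2 + s3 = 11
  4x1 + 2x2 + s4 = 13
  x1, x2, s1, s2, s3, s4 ≥ 0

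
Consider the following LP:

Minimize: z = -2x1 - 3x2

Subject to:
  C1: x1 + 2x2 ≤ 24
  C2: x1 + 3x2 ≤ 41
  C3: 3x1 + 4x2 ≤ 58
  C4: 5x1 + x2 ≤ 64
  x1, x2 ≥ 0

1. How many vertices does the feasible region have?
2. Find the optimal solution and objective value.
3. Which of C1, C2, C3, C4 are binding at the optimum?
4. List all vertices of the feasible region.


1. 5
2. x1 = 10, x2 = 7, z = -41
3. C1, C3
4. (0, 0), (12.8, 0), (11.65, 5.765), (10, 7), (0, 12)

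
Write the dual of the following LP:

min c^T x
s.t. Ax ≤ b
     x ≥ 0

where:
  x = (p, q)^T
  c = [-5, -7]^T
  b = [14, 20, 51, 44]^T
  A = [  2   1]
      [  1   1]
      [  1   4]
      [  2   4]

Primal min cᵀx s.t. Ax ≤ b, x ≥ 0  →  Dual max −bᵀy s.t. Aᵀy ≥ −c, y ≥ 0.

Maximize: z = -14y1 - 20y2 - 51y3 - 44y4

Subject to:
  2y1 + y2 + y3 + 2y4 ≥ 5
  y1 + y2 + 4y3 + 4y4 ≥ 7
  y1, y2, y3, y4 ≥ 0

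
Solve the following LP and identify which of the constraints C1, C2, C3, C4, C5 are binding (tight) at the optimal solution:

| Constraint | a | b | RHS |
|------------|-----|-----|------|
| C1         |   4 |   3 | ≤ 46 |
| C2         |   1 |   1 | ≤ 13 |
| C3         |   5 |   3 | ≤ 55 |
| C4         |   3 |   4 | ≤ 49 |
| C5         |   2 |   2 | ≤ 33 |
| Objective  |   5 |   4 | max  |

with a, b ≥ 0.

At a = 7, b = 6, compute slack b - a·x for each constraint:
  C1: 46 − 46 = 0  (binding)
  C2: 13 − 13 = 0  (binding)
  C3: 55 − 53 = 2  (slack)
  C4: 49 − 45 = 4  (slack)
  C5: 33 − 26 = 7  (slack)

Optimal: a = 7, b = 6
Binding: C1, C2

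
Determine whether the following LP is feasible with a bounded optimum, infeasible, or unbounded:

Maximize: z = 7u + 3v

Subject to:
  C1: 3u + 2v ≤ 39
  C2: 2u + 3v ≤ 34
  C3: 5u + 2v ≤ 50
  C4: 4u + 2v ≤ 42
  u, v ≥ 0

Feasible with a bounded optimal solution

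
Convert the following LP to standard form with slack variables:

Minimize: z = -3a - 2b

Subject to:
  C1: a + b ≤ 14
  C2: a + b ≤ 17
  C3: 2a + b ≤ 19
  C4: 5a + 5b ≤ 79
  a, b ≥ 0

min z = -3a - 2b

s.t.
  a + b + s1 = 14
  a + b + s2 = 17
  2a + b + s3 = 19
  5a + 5b + s4 = 79
  a, b, s1, s2, s3, s4 ≥ 0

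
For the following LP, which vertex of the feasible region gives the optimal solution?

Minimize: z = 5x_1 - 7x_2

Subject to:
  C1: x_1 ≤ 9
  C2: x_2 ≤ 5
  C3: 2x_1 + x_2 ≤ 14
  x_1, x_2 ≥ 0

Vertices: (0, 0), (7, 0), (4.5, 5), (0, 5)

Evaluate the objective at each vertex of the feasible region:
  z(0, 0) = 0
  z(7, 0) = 35
  z(4.5, 5) = -12.5
  z(0, 5) = -35  ←
The minimum is at x_1 = 0, x_2 = 5.

(0, 5)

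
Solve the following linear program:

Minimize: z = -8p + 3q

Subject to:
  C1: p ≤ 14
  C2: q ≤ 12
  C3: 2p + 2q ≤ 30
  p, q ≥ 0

Evaluate the objective at each vertex of the feasible region:
  z(0, 0) = 0
  z(14, 0) = -112  ←
  z(14, 1) = -109
  z(3, 12) = 12
  z(0, 12) = 36
The minimum is at p = 14, q = 0.

p = 14, q = 0, z = -112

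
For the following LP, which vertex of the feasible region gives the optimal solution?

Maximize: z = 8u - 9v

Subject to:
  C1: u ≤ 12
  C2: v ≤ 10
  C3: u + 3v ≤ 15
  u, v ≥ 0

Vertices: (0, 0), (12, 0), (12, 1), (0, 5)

Evaluate the objective at each vertex of the feasible region:
  z(0, 0) = 0
  z(12, 0) = 96  ←
  z(12, 1) = 87
  z(0, 5) = -45
The maximum is at u = 12, v = 0.

(12, 0)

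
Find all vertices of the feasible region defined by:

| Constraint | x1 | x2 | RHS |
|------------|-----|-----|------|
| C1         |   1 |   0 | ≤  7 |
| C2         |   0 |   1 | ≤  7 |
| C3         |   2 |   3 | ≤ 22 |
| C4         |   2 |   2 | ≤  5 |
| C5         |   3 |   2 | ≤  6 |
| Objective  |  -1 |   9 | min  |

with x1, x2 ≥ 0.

(0, 0), (2, 0), (1, 1.5), (0, 2.5)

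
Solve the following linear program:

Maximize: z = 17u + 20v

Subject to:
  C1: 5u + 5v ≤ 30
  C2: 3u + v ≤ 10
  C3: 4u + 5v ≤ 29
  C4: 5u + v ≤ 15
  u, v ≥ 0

Evaluate the objective at each vertex of the feasible region:
  z(0, 0) = 0
  z(3, 0) = 51
  z(2.5, 2.5) = 92.5
  z(2, 4) = 114
  z(1, 5) = 117  ←
  z(0, 5.8) = 116
The maximum is at u = 1, v = 5.

u = 1, v = 5, z = 117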